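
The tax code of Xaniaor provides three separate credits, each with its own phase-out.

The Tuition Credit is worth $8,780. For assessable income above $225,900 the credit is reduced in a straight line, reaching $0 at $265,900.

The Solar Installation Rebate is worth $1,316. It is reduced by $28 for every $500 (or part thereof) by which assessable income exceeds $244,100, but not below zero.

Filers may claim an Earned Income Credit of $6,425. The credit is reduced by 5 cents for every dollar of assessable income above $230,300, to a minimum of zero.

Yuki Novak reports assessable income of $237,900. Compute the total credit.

Tuition Credit: $237,900 is $12,000 into a $40,000 phase-out range, leaving 28,000/40,000 of the credit: $8,780 × 28,000/40,000 = $6,146.
Solar Installation Rebate: $237,900 is at or below the $244,100 threshold, so the full $1,316 applies.
Earned Income Credit: 5% of the $7,600 excess over $230,300 is $380; credit = $6,425 − $380 = $6,045.
Total: $6,146 + $1,316 + $6,045 = $13,507.

$13,507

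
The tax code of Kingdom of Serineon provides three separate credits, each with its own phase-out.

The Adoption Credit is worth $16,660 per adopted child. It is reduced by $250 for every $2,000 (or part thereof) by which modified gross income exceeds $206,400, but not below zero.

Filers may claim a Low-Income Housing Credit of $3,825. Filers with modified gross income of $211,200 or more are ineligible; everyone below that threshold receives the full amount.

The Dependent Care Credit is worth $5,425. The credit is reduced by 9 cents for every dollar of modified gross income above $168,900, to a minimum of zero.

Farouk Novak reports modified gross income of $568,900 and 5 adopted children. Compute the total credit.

Adoption Credit: base = 5 × $16,660 = $83,300. income exceeds $206,400 by $362,500, which is 182 full-or-partial $2,000 increments; reduction = 182 × $250 = $45,500, leaving $37,800.
Low-Income Housing Credit: $568,900 meets or exceeds the $211,200 cutoff, so the credit is $0.
Dependent Care Credit: 9% of the $400,000 excess over $168,900 is $36,000 ≥ base, so the credit is $0.
Total: $37,800 + $0 + $0 = $37,800.

$37,800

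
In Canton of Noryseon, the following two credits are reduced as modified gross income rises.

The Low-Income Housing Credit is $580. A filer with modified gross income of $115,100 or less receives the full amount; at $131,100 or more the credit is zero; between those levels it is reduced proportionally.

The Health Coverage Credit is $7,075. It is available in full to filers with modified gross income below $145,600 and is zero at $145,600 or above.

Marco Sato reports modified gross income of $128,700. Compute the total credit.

Low-Income Housing Credit: $128,700 is $13,600 into a $16,000 phase-out range, leaving 2,400/16,000 of the credit: $580 × 2,400/16,000 = $87.
Health Coverage Credit: $128,700 is below the $145,600 cutoff, so the full $7,075 applies.
Total: $87 + $7,075 = $7,162.

$7,162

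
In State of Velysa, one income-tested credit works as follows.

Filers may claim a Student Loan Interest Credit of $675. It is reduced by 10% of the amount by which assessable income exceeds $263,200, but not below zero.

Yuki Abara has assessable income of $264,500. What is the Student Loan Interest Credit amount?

Student Loan Interest Credit: 10% of the $1,300 excess over $263,200 is $130; credit = $675 − $130 = $545.

$545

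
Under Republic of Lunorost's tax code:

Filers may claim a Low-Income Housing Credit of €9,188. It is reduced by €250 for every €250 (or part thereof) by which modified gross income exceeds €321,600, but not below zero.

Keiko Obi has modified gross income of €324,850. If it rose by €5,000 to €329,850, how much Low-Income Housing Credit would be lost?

At €324,850 — income exceeds €321,600 by €3,250, which is 13 full-or-partial €250 increments; reduction = 13 × €250 = €3,250, leaving €5,938.
At €329,850 — income exceeds €321,600 by €8,250, which is 33 full-or-partial €250 increments; reduction = 33 × €250 = €8,250, leaving €938.
Lost: €5,938 − €938 = €5,000.

€5,000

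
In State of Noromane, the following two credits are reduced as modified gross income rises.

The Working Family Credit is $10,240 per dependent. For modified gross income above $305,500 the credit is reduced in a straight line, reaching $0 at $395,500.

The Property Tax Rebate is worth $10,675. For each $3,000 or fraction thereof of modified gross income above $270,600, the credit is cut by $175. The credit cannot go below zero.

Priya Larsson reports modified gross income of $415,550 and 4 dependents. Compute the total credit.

$2,100

Working Family Credit: base = 4 × $10,240 = $40,960. $415,550 is at or above $395,500, so the credit is $0.
Property Tax Rebate: income exceeds $270,600 by $144,950, which is 49 full-or-partial $3,000 increments; reduction = 49 × $175 = $8,575, leaving $2,100.
Total: $0 + $2,100 = $2,100.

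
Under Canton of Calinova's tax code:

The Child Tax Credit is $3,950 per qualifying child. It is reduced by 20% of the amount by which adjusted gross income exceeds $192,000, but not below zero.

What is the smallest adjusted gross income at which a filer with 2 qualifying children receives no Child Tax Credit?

$231,500

Full credit = 2 × $3,950 = $7,900.
The credit falls by 20% of each dollar above $192,000, so it reaches zero when the excess is $7,900 / 20% = $39,500: income = $192,000 + $39,500 = $231,500.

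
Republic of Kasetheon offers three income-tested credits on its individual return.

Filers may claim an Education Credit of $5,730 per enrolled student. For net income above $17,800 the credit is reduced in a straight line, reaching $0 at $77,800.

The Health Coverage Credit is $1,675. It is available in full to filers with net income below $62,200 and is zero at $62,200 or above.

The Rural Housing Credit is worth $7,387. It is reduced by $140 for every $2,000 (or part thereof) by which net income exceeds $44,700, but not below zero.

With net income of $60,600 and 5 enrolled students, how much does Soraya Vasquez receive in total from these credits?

$16,155

Education Credit: base = 5 × $5,730 = $28,650. $60,600 is $42,800 into a $60,000 phase-out range, leaving 17,200/60,000 of the credit: $28,650 × 17,200/60,000 = $8,213.
Health Coverage Credit: $60,600 is below the $62,200 cutoff, so the full $1,675 applies.
Rural Housing Credit: income exceeds $44,700 by $15,900, which is 8 full-or-partial $2,000 increments; reduction = 8 × $140 = $1,120, leaving $6,267.
Total: $8,213 + $1,675 + $6,267 = $16,155.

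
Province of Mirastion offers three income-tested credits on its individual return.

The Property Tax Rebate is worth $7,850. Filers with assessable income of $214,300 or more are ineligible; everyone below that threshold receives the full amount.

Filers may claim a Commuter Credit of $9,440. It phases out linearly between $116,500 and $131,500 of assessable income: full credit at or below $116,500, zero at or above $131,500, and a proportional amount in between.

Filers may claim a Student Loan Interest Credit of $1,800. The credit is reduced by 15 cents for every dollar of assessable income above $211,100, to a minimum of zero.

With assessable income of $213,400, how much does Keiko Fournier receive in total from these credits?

Property Tax Rebate: $213,400 is below the $214,300 cutoff, so the full $7,850 applies.
Commuter Credit: $213,400 is at or above $131,500, so the credit is $0.
Student Loan Interest Credit: 15% of the $2,300 excess over $211,100 is $345; credit = $1,800 − $345 = $1,455.
Total: $7,850 + $0 + $1,455 = $9,305.

$9,305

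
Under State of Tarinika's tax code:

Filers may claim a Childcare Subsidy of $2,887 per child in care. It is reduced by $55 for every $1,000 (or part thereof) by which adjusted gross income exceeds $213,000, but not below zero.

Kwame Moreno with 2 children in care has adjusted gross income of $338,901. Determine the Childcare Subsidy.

$0

Childcare Subsidy: base = 2 × $2,887 = $5,774. income exceeds $213,000 by $125,901 → 126 increments × $55 = $6,930 ≥ base, so the credit is $0.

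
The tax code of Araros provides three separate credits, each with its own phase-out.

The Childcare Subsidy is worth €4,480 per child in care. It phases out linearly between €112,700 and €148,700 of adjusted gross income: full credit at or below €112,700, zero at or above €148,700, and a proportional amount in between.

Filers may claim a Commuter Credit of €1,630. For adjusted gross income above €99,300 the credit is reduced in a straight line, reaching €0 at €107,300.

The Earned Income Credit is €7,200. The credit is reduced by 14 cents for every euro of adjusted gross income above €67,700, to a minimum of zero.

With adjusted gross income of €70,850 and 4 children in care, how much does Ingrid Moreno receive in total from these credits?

Childcare Subsidy: base = 4 × €4,480 = €17,920. €70,850 is at or below the €112,700 threshold, so the full €17,920 applies.
Commuter Credit: €70,850 is at or below the €99,300 threshold, so the full €1,630 applies.
Earned Income Credit: 14% of the €3,150 excess over €67,700 is €441; credit = €7,200 − €441 = €6,759.
Total: €17,920 + €1,630 + €6,759 = €26,309.

€26,309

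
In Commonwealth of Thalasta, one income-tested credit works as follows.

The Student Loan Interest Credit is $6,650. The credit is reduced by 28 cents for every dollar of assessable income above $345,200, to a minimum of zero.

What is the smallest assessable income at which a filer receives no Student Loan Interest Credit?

The credit falls by 28% of each dollar above $345,200, so it reaches zero when the excess is $6,650 / 28% = $23,750: income = $345,200 + $23,750 = $368,950.

$368,950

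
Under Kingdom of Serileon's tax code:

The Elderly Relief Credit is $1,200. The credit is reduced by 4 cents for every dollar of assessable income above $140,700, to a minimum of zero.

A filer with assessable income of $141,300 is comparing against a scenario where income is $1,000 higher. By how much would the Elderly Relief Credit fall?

$40

At $141,300 — 4% of the $600 excess over $140,700 is $24; credit = $1,200 − $24 = $1,176.
At $142,300 — 4% of the $1,600 excess over $140,700 is $64; credit = $1,200 − $64 = $1,136.
Lost: $1,176 − $1,136 = $40.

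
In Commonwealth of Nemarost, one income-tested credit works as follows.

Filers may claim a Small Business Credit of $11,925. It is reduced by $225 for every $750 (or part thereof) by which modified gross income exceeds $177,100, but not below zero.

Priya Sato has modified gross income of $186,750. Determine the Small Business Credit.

Small Business Credit: income exceeds $177,100 by $9,650, which is 13 full-or-partial $750 increments; reduction = 13 × $225 = $2,925, leaving $9,000.

$9,000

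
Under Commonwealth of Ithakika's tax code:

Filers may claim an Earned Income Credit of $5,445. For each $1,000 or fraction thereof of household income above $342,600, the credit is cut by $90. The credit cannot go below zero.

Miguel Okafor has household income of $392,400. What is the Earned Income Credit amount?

$945

Earned Income Credit: income exceeds $342,600 by $49,800, which is 50 full-or-partial $1,000 increments; reduction = 50 × $90 = $4,500, leaving $945.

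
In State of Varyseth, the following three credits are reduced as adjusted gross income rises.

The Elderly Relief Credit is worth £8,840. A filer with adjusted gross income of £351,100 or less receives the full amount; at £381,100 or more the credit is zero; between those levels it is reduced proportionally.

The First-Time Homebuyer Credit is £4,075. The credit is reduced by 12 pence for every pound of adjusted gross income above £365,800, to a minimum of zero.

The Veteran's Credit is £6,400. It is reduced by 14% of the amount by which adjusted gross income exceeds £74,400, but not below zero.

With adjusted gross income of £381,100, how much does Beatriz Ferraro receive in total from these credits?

£2,239

Elderly Relief Credit: £381,100 is at or above £381,100, so the credit is £0.
First-Time Homebuyer Credit: 12% of the £15,300 excess over £365,800 is £1,836; credit = £4,075 − £1,836 = £2,239.
Veteran's Credit: 14% of the £306,700 excess over £74,400 is £42,938 ≥ base, so the credit is £0.
Total: £0 + £2,239 + £0 = £2,239.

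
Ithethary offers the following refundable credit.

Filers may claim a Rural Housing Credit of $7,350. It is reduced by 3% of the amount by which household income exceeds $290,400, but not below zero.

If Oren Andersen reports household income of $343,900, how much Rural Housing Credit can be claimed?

Rural Housing Credit: 3% of the $53,500 excess over $290,400 is $1,605; credit = $7,350 − $1,605 = $5,745.

$5,745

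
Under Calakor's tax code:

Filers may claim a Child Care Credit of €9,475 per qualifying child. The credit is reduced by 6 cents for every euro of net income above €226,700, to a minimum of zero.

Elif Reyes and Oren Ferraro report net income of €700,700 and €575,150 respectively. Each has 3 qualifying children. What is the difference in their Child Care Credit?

Elif (€700,700): Child Care Credit: base = 3 × €9,475 = €28,425. 6% of the €474,000 excess over €226,700 is €28,440 ≥ base, so the credit is €0.
Oren (€575,150): Child Care Credit: base = 3 × €9,475 = €28,425. 6% of the €348,450 excess over €226,700 is €20,907; credit = €28,425 − €20,907 = €7,518.
Difference: |€0 − €7,518| = €7,518.

€7,518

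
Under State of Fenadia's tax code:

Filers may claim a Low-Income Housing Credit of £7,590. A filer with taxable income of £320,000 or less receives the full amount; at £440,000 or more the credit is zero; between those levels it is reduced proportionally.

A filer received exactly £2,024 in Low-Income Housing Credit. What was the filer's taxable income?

£408,000

£2,024 is 2,024/7,590 of the full £7,590, so 5,566/7,590 of the £120,000 range has been used: income = £320,000 + £120,000 × 5,566/7,590 = £408,000.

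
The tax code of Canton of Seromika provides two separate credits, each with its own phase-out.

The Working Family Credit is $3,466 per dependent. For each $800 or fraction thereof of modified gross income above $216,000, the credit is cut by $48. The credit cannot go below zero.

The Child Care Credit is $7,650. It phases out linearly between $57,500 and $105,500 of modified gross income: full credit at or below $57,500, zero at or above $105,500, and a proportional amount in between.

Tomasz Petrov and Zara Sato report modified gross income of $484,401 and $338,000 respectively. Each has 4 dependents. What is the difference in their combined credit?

$6,520

Tomasz ($484,401): Working Family Credit: base = 4 × $3,466 = $13,864. income exceeds $216,000 by $268,401 → 336 increments × $48 = $16,128 ≥ base, so the credit is $0. Child Care Credit: $484,401 is at or above $105,500, so the credit is $0. total $0 + $0 = $0
Zara ($338,000): Working Family Credit: base = 4 × $3,466 = $13,864. income exceeds $216,000 by $122,000, which is 153 full-or-partial $800 increments; reduction = 153 × $48 = $7,344, leaving $6,520. Child Care Credit: $338,000 is at or above $105,500, so the credit is $0. total $6,520 + $0 = $6,520
Difference: |$0 − $6,520| = $6,520.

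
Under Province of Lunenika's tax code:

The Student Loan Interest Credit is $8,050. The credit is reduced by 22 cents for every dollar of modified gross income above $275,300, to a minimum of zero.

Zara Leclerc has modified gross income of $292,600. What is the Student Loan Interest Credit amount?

Student Loan Interest Credit: 22% of the $17,300 excess over $275,300 is $3,806; credit = $8,050 − $3,806 = $4,244.

$4,244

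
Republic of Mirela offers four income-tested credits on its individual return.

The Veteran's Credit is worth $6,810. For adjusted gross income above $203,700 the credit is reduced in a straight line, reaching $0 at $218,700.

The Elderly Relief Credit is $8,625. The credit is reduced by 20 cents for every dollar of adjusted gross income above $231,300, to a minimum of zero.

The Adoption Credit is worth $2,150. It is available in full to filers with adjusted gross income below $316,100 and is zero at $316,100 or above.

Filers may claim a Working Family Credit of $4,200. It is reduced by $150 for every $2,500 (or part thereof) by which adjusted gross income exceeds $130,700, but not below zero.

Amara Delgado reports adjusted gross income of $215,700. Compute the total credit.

Veteran's Credit: $215,700 is $12,000 into a $15,000 phase-out range, leaving 3,000/15,000 of the credit: $6,810 × 3,000/15,000 = $1,362.
Elderly Relief Credit: $215,700 is at or below the $231,300 threshold, so the full $8,625 applies.
Adoption Credit: $215,700 is below the $316,100 cutoff, so the full $2,150 applies.
Working Family Credit: income exceeds $130,700 by $85,000 → 34 increments × $150 = $5,100 ≥ base, so the credit is $0.
Total: $1,362 + $8,625 + $2,150 + $0 = $12,137.

$12,137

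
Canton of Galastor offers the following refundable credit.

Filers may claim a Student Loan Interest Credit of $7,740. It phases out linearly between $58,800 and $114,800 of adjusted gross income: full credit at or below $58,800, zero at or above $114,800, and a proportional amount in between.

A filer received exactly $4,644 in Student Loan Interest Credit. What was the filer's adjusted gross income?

$81,200

$4,644 is 4,644/7,740 of the full $7,740, so 3,096/7,740 of the $56,000 range has been used: income = $58,800 + $56,000 × 3,096/7,740 = $81,200.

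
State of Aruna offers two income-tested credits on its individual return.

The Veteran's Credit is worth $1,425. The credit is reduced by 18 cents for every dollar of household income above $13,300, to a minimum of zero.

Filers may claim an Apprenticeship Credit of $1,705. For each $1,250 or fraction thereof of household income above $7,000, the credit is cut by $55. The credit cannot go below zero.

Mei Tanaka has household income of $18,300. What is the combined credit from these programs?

Veteran's Credit: 18% of the $5,000 excess over $13,300 is $900; credit = $1,425 − $900 = $525.
Apprenticeship Credit: income exceeds $7,000 by $11,300, which is 10 full-or-partial $1,250 increments; reduction = 10 × $55 = $550, leaving $1,155.
Total: $525 + $1,155 = $1,680.

$1,680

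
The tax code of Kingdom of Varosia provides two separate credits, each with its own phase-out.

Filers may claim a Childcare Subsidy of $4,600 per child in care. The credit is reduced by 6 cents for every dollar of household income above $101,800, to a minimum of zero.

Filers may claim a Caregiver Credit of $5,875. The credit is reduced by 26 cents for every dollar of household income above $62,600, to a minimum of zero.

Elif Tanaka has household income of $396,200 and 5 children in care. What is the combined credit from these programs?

Childcare Subsidy: base = 5 × $4,600 = $23,000. 6% of the $294,400 excess over $101,800 is $17,664; credit = $23,000 − $17,664 = $5,336.
Caregiver Credit: 26% of the $333,600 excess over $62,600 is $86,736 ≥ base, so the credit is $0.
Total: $5,336 + $0 = $5,336.

$5,336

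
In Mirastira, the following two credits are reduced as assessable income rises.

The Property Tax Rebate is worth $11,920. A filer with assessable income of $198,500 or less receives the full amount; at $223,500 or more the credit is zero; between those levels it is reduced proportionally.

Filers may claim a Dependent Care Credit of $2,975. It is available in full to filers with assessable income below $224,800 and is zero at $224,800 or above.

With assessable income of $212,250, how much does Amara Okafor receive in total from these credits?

$8,339

Property Tax Rebate: $212,250 is $13,750 into a $25,000 phase-out range, leaving 11,250/25,000 of the credit: $11,920 × 11,250/25,000 = $5,364.
Dependent Care Credit: $212,250 is below the $224,800 cutoff, so the full $2,975 applies.
Total: $5,364 + $2,975 = $8,339.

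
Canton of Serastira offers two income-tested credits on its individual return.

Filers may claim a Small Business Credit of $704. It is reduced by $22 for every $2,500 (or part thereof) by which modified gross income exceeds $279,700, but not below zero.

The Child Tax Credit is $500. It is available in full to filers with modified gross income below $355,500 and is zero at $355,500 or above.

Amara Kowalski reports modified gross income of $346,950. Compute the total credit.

$610

Small Business Credit: income exceeds $279,700 by $67,250, which is 27 full-or-partial $2,500 increments; reduction = 27 × $22 = $594, leaving $110.
Child Tax Credit: $346,950 is below the $355,500 cutoff, so the full $500 applies.
Total: $110 + $500 = $610.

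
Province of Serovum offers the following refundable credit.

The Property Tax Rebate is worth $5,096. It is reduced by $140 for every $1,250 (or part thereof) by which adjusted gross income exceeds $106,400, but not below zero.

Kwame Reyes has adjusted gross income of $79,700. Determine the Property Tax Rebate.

$5,096

Property Tax Rebate: $79,700 is at or below the $106,400 threshold, so the full $5,096 applies.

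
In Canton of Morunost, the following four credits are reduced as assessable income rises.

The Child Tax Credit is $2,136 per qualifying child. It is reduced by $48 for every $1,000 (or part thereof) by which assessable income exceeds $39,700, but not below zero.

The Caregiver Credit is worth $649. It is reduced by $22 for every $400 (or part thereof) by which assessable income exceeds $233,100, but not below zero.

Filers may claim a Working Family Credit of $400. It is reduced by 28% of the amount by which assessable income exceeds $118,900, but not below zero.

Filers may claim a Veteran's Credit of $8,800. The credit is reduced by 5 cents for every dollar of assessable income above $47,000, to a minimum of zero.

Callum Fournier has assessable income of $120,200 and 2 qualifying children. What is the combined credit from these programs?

$6,209

Child Tax Credit: base = 2 × $2,136 = $4,272. income exceeds $39,700 by $80,500, which is 81 full-or-partial $1,000 increments; reduction = 81 × $48 = $3,888, leaving $384.
Caregiver Credit: $120,200 is at or below the $233,100 threshold, so the full $649 applies.
Working Family Credit: 28% of the $1,300 excess over $118,900 is $364; credit = $400 − $364 = $36.
Veteran's Credit: 5% of the $73,200 excess over $47,000 is $3,660; credit = $8,800 − $3,660 = $5,140.
Total: $384 + $649 + $36 + $5,140 = $6,209.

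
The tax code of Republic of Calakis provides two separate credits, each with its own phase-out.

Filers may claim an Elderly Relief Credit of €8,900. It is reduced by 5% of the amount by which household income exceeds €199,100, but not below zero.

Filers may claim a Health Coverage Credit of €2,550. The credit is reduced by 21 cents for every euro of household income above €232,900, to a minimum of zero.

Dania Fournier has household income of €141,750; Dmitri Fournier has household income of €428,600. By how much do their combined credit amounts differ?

Dania (€141,750): Elderly Relief Credit: €141,750 is at or below the €199,100 threshold, so the full €8,900 applies. Health Coverage Credit: €141,750 is at or below the €232,900 threshold, so the full €2,550 applies. total €8,900 + €2,550 = €11,450
Dmitri (€428,600): Elderly Relief Credit: 5% of the €229,500 excess over €199,100 is €11,475 ≥ base, so the credit is €0. Health Coverage Credit: 21% of the €195,700 excess over €232,900 is €41,097 ≥ base, so the credit is €0. total €0 + €0 = €0
Difference: |€11,450 − €0| = €11,450.

€11,450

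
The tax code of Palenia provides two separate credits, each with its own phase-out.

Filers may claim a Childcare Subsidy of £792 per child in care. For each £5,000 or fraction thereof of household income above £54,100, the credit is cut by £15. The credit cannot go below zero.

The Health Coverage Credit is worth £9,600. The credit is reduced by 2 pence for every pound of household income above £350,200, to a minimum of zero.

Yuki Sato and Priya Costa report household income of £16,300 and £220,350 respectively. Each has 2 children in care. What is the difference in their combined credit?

Yuki (£16,300): Childcare Subsidy: base = 2 × £792 = £1,584. £16,300 is at or below the £54,100 threshold, so the full £1,584 applies. Health Coverage Credit: £16,300 is at or below the £350,200 threshold, so the full £9,600 applies. total £1,584 + £9,600 = £11,184
Priya (£220,350): Childcare Subsidy: base = 2 × £792 = £1,584. income exceeds £54,100 by £166,250, which is 34 full-or-partial £5,000 increments; reduction = 34 × £15 = £510, leaving £1,074. Health Coverage Credit: £220,350 is at or below the £350,200 threshold, so the full £9,600 applies. total £1,074 + £9,600 = £10,674
Difference: |£11,184 − £10,674| = £510.

£510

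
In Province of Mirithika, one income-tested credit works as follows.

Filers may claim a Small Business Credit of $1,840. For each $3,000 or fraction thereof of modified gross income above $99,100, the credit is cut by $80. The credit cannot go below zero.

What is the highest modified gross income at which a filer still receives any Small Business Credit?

After 22 increments the reduction is 22 × $80 = $1,760, leaving $80; one more increment wipes it out. Increment 22 ends at excess 22 × $3,000 = $66,000, so the highest qualifying income is $99,100 + $66,000 = $165,100.

$165,100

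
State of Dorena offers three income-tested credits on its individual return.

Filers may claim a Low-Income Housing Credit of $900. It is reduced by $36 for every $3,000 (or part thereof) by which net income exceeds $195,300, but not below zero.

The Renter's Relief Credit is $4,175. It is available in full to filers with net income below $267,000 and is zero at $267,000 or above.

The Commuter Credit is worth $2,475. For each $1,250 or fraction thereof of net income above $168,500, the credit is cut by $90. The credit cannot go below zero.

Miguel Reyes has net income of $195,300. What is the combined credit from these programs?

Low-Income Housing Credit: $195,300 is at or below the $195,300 threshold, so the full $900 applies.
Renter's Relief Credit: $195,300 is below the $267,000 cutoff, so the full $4,175 applies.
Commuter Credit: income exceeds $168,500 by $26,800, which is 22 full-or-partial $1,250 increments; reduction = 22 × $90 = $1,980, leaving $495.
Total: $900 + $4,175 + $495 = $5,570.

$5,570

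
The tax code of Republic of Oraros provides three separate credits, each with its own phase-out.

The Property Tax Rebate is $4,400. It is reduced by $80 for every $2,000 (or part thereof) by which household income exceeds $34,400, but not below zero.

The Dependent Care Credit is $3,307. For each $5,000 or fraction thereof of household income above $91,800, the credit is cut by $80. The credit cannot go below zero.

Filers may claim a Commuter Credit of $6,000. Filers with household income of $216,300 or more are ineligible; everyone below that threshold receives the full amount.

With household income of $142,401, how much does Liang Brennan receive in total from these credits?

$8,427

Property Tax Rebate: income exceeds $34,400 by $108,001 → 55 increments × $80 = $4,400 ≥ base, so the credit is $0.
Dependent Care Credit: income exceeds $91,800 by $50,601, which is 11 full-or-partial $5,000 increments; reduction = 11 × $80 = $880, leaving $2,427.
Commuter Credit: $142,401 is below the $216,300 cutoff, so the full $6,000 applies.
Total: $0 + $2,427 + $6,000 = $8,427.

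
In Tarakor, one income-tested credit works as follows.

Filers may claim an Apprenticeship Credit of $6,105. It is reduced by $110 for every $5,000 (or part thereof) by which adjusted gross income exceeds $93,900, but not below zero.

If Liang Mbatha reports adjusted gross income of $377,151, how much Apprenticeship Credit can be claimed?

$0

Apprenticeship Credit: income exceeds $93,900 by $283,251 → 57 increments × $110 = $6,270 ≥ base, so the credit is $0.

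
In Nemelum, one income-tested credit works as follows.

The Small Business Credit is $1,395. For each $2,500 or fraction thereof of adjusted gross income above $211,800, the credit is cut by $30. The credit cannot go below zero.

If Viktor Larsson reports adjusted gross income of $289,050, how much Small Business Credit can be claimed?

$465

Small Business Credit: income exceeds $211,800 by $77,250, which is 31 full-or-partial $2,500 increments; reduction = 31 × $30 = $930, leaving $465.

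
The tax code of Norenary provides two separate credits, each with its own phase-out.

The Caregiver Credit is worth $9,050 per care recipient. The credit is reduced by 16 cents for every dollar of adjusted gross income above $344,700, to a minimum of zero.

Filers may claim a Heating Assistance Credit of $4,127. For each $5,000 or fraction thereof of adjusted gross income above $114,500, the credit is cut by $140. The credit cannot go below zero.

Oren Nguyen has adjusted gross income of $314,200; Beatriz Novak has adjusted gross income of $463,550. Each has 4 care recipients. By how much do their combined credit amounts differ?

$19,016

Oren ($314,200): Caregiver Credit: base = 4 × $9,050 = $36,200. $314,200 is at or below the $344,700 threshold, so the full $36,200 applies. Heating Assistance Credit: income exceeds $114,500 by $199,700 → 40 increments × $140 = $5,600 ≥ base, so the credit is $0. total $36,200 + $0 = $36,200
Beatriz ($463,550): Caregiver Credit: base = 4 × $9,050 = $36,200. 16% of the $118,850 excess over $344,700 is $19,016; credit = $36,200 − $19,016 = $17,184. Heating Assistance Credit: income exceeds $114,500 by $349,050 → 70 increments × $140 = $9,800 ≥ base, so the credit is $0. total $17,184 + $0 = $17,184
Difference: |$36,200 − $17,184| = $19,016.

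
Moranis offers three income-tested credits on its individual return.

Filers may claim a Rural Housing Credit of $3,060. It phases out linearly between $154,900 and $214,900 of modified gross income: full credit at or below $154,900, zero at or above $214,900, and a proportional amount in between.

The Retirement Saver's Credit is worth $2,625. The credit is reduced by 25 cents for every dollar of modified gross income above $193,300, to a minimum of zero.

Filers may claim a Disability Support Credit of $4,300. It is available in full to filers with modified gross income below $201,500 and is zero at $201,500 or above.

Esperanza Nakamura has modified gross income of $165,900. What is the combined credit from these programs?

Rural Housing Credit: $165,900 is $11,000 into a $60,000 phase-out range, leaving 49,000/60,000 of the credit: $3,060 × 49,000/60,000 = $2,499.
Retirement Saver's Credit: $165,900 is at or below the $193,300 threshold, so the full $2,625 applies.
Disability Support Credit: $165,900 is below the $201,500 cutoff, so the full $4,300 applies.
Total: $2,499 + $2,625 + $4,300 = $9,424.

$9,424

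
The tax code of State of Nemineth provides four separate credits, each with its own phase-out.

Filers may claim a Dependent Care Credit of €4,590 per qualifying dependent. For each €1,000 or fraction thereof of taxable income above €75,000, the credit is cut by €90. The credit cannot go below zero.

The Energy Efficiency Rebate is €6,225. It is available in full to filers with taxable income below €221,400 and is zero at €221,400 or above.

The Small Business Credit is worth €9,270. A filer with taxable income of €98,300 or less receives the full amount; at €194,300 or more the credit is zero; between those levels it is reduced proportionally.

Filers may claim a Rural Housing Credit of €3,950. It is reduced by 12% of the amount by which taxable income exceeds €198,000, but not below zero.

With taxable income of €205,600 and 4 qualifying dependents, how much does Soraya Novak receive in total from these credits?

€15,833

Dependent Care Credit: base = 4 × €4,590 = €18,360. income exceeds €75,000 by €130,600, which is 131 full-or-partial €1,000 increments; reduction = 131 × €90 = €11,790, leaving €6,570.
Energy Efficiency Rebate: €205,600 is below the €221,400 cutoff, so the full €6,225 applies.
Small Business Credit: €205,600 is at or above €194,300, so the credit is €0.
Rural Housing Credit: 12% of the €7,600 excess over €198,000 is €912; credit = €3,950 − €912 = €3,038.
Total: €6,570 + €6,225 + €0 + €3,038 = €15,833.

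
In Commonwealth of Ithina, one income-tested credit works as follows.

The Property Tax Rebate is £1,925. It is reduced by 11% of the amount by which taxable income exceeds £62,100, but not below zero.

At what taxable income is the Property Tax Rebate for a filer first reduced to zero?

£79,600

The credit falls by 11% of each pound above £62,100, so it reaches zero when the excess is £1,925 / 11% = £17,500: income = £62,100 + £17,500 = £79,600.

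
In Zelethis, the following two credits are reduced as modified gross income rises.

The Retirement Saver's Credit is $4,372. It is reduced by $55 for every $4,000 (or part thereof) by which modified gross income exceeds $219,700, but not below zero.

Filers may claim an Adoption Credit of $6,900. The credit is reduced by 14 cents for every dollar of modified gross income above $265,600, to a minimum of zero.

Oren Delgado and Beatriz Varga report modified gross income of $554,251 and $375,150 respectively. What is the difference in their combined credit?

Oren ($554,251): Retirement Saver's Credit: income exceeds $219,700 by $334,551 → 84 increments × $55 = $4,620 ≥ base, so the credit is $0. Adoption Credit: 14% of the $288,651 excess over $265,600 is $40,411.14 ≥ base, so the credit is $0. total $0 + $0 = $0
Beatriz ($375,150): Retirement Saver's Credit: income exceeds $219,700 by $155,450, which is 39 full-or-partial $4,000 increments; reduction = 39 × $55 = $2,145, leaving $2,227. Adoption Credit: 14% of the $109,550 excess over $265,600 is $15,337 ≥ base, so the credit is $0. total $2,227 + $0 = $2,227
Difference: |$0 − $2,227| = $2,227.

$2,227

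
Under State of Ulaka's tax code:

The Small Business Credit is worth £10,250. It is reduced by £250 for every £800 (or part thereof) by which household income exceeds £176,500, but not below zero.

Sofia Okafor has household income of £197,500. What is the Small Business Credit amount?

Small Business Credit: income exceeds £176,500 by £21,000, which is 27 full-or-partial £800 increments; reduction = 27 × £250 = £6,750, leaving £3,500.

£3,500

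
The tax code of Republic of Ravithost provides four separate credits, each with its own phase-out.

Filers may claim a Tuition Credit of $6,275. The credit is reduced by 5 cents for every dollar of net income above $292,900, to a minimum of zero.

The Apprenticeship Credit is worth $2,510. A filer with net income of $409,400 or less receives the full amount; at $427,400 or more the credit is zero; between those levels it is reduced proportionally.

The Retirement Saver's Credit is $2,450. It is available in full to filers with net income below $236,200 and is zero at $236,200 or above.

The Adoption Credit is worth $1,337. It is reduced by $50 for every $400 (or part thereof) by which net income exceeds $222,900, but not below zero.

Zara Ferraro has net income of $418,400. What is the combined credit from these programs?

Tuition Credit: 5% of the $125,500 excess over $292,900 is $6,275 ≥ base, so the credit is $0.
Apprenticeship Credit: $418,400 is $9,000 into a $18,000 phase-out range, leaving 9,000/18,000 of the credit: $2,510 × 9,000/18,000 = $1,255.
Retirement Saver's Credit: $418,400 meets or exceeds the $236,200 cutoff, so the credit is $0.
Adoption Credit: income exceeds $222,900 by $195,500 → 489 increments × $50 = $24,450 ≥ base, so the credit is $0.
Total: $0 + $1,255 + $0 + $0 = $1,255.

$1,255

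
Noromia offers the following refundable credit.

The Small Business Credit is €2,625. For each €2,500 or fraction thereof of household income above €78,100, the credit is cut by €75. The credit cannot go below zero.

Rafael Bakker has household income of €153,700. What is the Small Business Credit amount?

€300

Small Business Credit: income exceeds €78,100 by €75,600, which is 31 full-or-partial €2,500 increments; reduction = 31 × €75 = €2,325, leaving €300.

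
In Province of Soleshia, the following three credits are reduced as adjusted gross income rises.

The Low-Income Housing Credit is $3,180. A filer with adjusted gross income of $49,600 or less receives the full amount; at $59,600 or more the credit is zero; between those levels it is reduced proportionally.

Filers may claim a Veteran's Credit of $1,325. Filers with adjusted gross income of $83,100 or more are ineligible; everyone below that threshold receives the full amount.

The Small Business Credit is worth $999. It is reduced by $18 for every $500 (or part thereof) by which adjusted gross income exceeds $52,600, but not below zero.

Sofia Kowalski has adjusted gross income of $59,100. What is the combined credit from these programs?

$2,249

Low-Income Housing Credit: $59,100 is $9,500 into a $10,000 phase-out range, leaving 500/10,000 of the credit: $3,180 × 500/10,000 = $159.
Veteran's Credit: $59,100 is below the $83,100 cutoff, so the full $1,325 applies.
Small Business Credit: income exceeds $52,600 by $6,500, which is 13 full-or-partial $500 increments; reduction = 13 × $18 = $234, leaving $765.
Total: $159 + $1,325 + $765 = $2,249.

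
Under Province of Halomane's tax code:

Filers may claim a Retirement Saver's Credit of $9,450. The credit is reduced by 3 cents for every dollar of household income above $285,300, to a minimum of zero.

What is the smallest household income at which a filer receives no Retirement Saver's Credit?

$600,300

The credit falls by 3% of each dollar above $285,300, so it reaches zero when the excess is $9,450 / 3% = $315,000: income = $285,300 + $315,000 = $600,300.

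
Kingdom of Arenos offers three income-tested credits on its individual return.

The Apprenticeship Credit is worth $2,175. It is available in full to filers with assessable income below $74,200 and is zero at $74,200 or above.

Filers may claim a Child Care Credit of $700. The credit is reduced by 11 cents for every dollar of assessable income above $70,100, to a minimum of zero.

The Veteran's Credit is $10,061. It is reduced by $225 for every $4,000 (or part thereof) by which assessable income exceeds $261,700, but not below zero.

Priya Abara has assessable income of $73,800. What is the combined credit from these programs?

$12,529

Apprenticeship Credit: $73,800 is below the $74,200 cutoff, so the full $2,175 applies.
Child Care Credit: 11% of the $3,700 excess over $70,100 is $407; credit = $700 − $407 = $293.
Veteran's Credit: $73,800 is at or below the $261,700 threshold, so the full $10,061 applies.
Total: $2,175 + $293 + $10,061 = $12,529.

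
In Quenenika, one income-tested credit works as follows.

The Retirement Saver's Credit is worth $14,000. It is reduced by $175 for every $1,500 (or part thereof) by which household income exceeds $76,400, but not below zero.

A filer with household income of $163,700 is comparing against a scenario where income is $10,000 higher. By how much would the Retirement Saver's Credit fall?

At $163,700 — income exceeds $76,400 by $87,300, which is 59 full-or-partial $1,500 increments; reduction = 59 × $175 = $10,325, leaving $3,675.
At $173,700 — income exceeds $76,400 by $97,300, which is 65 full-or-partial $1,500 increments; reduction = 65 × $175 = $11,375, leaving $2,625.
Lost: $3,675 − $2,625 = $1,050.

$1,050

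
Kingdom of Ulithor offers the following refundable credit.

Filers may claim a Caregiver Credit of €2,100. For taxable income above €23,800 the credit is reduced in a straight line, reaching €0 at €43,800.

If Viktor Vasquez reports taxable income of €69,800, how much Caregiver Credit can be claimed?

Caregiver Credit: €69,800 is at or above €43,800, so the credit is €0.

€0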